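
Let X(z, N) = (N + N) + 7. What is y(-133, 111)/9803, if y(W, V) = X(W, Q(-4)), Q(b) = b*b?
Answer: 39/9803 ≈ 0.0039784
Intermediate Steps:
Q(b) = b²
X(z, N) = 7 + 2*N (X(z, N) = 2*N + 7 = 7 + 2*N)
y(W, V) = 39 (y(W, V) = 7 + 2*(-4)² = 7 + 2*16 = 7 + 32 = 39)
y(-133, 111)/9803 = 39/9803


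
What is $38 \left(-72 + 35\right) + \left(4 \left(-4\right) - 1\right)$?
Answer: $-1423$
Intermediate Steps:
$38 \left(-72 + 35\right) + \left(4 \left(-4\right) - 1\right) = 38 \left(-37\right) - 17 = -1406 - 17 = -1423$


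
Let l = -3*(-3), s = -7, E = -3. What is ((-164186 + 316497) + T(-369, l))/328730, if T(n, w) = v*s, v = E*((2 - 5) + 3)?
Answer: 152311/328730 ≈ 0.46333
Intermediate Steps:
v = 0 (v = -3*((2 - 5) + 3) = -3*(-3 + 3) = -3*0 = 0)
l = 9
T(n, w) = 0 (T(n, w) = 0*(-7) = 0)
((-164186 + 316497) + T(-369, l))/328730 = ((-164186 + 316497) + 0)/328730 = (152311 + 0)*(1/328730) = 152311*(1/328730) = 152311/328730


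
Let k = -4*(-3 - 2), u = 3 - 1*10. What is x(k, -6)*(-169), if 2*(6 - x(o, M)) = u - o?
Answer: -6591/2 ≈ -3295.5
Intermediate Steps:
u = -7 (u = 3 - 10 = -7)
k = 20 (k = -4*(-5) = 20)
x(o, M) = 19/2 + o/2 (x(o, M) = 6 - (-7 - o)/2 = 6 + (7/2 + o/2) = 19/2 + o/2)
x(k, -6)*(-169) = (19/2 + (1/2)*20)*(-169) = (19/2 + 10)*(-169) = (39/2)*(-169) = -6591/2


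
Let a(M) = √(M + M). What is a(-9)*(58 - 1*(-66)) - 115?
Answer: -115 + 372*I*√2 ≈ -115.0 + 526.09*I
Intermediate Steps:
a(M) = √2*√M (a(M) = √(2*M) = √2*√M)
a(-9)*(58 - 1*(-66)) - 115 = (√2*√(-9))*(58 - 1*(-66)) - 115 = (√2*(3*I))*(58 + 66) - 115 = (3*I*√2)*124 - 115 = 372*I*√2 - 115 = -115 + 372*I*√2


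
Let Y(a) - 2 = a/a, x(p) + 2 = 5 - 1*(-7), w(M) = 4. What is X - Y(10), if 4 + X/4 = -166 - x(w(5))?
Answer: -723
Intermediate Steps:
x(p) = 10 (x(p) = -2 + (5 - 1*(-7)) = -2 + (5 + 7) = -2 + 12 = 10)
X = -720 (X = -16 + 4*(-166 - 1*10) = -16 + 4*(-166 - 10) = -16 + 4*(-176) = -16 - 704 = -720)
Y(a) = 3 (Y(a) = 2 + a/a = 2 + 1 = 3)
X - Y(10) = -720 - 1*3 = -720 - 3 = -723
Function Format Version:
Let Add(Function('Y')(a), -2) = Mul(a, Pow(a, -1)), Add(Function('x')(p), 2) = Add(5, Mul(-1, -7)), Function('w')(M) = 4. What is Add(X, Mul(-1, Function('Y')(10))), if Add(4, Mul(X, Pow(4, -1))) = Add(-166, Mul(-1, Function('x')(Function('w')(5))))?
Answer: -723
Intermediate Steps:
Function('x')(p) = 10 (Function('x')(p) = Add(-2, Add(5, Mul(-1, -7))) = Add(-2, Add(5, 7)) = Add(-2, 12) = 10)
X = -720 (X = Add(-16, Mul(4, Add(-166, Mul(-1, 10)))) = Add(-16, Mul(4, Add(-166, -10))) = Add(-16, Mul(4, -176)) = Add(-16, -704) = -720)
Function('Y')(a) = 3 (Function('Y')(a) = Add(2, Mul(a, Pow(a, -1))) = Add(2, 1) = 3)
Add(X, Mul(-1, Function('Y')(10))) = Add(-720, Mul(-1, 3)) = Add(-720, -3) = -723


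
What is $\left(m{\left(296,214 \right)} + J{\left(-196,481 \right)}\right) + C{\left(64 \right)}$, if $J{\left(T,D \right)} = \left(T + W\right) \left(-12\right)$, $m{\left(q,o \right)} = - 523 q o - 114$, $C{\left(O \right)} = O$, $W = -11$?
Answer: $-33126478$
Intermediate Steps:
$m{\left(q,o \right)} = -114 - 523 o q$ ($m{\left(q,o \right)} = - 523 o q - 114 = -114 - 523 o q$)
$J{\left(T,D \right)} = 132 - 12 T$ ($J{\left(T,D \right)} = \left(T - 11\right) \left(-12\right) = \left(-11 + T\right) \left(-12\right) = 132 - 12 T$)
$\left(m{\left(296,214 \right)} + J{\left(-196,481 \right)}\right) + C{\left(64 \right)} = \left(\left(-114 - 111922 \cdot 296\right) + \left(132 - -2352\right)\right) + 64 = \left(\left(-114 - 33128912\right) + \left(132 + 2352\right)\right) + 64 = \left(-33129026 + 2484\right) + 64 = -33126542 + 64 = -33126478$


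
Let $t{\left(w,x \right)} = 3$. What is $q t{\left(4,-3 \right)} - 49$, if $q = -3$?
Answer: $-58$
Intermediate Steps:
$q t{\left(4,-3 \right)} - 49 = \left(-3\right) 3 - 49 = -9 - 49 = -58$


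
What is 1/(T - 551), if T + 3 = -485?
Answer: -1/1039 ≈ -0.00096246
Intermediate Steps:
T = -488 (T = -3 - 485 = -488)
1/(T - 551) = 1/(-488 - 551) = 1/(-1039) = -1/1039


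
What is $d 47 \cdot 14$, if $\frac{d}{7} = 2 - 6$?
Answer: $-18424$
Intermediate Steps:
$d = -28$ ($d = 7 \left(2 - 6\right) = 7 \left(-4\right) = -28$)
$d 47 \cdot 14 = \left(-28\right) 47 \cdot 14 = \left(-1316\right) 14 = -18424$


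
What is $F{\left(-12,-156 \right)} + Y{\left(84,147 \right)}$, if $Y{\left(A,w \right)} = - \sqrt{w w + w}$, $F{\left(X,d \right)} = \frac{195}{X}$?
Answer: $- \frac{65}{4} - 14 \sqrt{111} \approx -163.75$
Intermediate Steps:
$Y{\left(A,w \right)} = - \sqrt{w + w^{2}}$ ($Y{\left(A,w \right)} = - \sqrt{w^{2} + w} = - \sqrt{w + w^{2}}$)
$F{\left(-12,-156 \right)} + Y{\left(84,147 \right)} = \frac{195}{-12} - \sqrt{147 \left(1 + 147\right)} = 195 \left(- \frac{1}{12}\right) - \sqrt{147 \cdot 148} = - \frac{65}{4} - \sqrt{21756} = - \frac{65}{4} - 14 \sqrt{111}$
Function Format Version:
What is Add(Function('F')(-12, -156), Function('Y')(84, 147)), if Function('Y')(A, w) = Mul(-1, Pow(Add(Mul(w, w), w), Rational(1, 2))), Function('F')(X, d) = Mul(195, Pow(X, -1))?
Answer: Add(Rational(-65, 4), Mul(-14, Pow(111, Rational(1, 2)))) ≈ -163.75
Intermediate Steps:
Function('Y')(A, w) = Mul(-1, Pow(Add(w, Pow(w, 2)), Rational(1, 2))) (Function('Y')(A, w) = Mul(-1, Pow(Add(Pow(w, 2), w), Rational(1, 2))) = Mul(-1, Pow(Add(w, Pow(w, 2)), Rational(1, 2))))
Add(Function('F')(-12, -156), Function('Y')(84, 147)) = Add(Mul(195, Pow(-12, -1)), Mul(-1, Pow(Mul(147, Add(1, 147)), Rational(1, 2)))) = Add(Mul(195, Rational(-1, 12)), Mul(-1, Pow(Mul(147, 148), Rational(1, 2)))) = Add(Rational(-65, 4), Mul(-1, Pow(21756, Rational(1, 2)))) = Add(Rational(-65, 4), Mul(-1, Mul(14, Pow(111, Rational(1, 2))))) = Add(Rational(-65, 4), Mul(-14, Pow(111, Rational(1, 2))))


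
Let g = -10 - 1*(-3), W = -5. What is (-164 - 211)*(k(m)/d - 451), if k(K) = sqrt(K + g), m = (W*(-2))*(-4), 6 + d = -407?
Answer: 169125 + 375*I*sqrt(47)/413 ≈ 1.6913e+5 + 6.2249*I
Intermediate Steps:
d = -413 (d = -6 - 407 = -413)
g = -7 (g = -10 + 3 = -7)
m = -40 (m = -5*(-2)*(-4) = 10*(-4) = -40)
k(K) = sqrt(-7 + K) (k(K) = sqrt(K - 7) = sqrt(-7 + K))
(-164 - 211)*(k(m)/d - 451) = (-164 - 211)*(sqrt(-7 - 40)/(-413) - 451) = -375*(sqrt(-47)*(-1/413) - 451) = -375*((I*sqrt(47))*(-1/413) - 451) = -375*(-I*sqrt(47)/413 - 451) = -375*(-451 - I*sqrt(47)/413) = 169125 + 375*I*sqrt(47)/413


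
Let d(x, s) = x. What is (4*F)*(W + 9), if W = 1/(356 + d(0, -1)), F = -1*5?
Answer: -16025/89 ≈ -180.06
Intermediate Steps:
F = -5
W = 1/356 (W = 1/(356 + 0) = 1/356 ≈ 0.0028090)
(4*F)*(W + 9) = (4*(-5))*(1/356 + 9) = -20*3205/356 = -16025/89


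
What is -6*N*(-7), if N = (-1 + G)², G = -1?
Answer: 168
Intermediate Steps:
N = 4 (N = (-1 - 1)² = (-2)² = 4)
-6*N*(-7) = -6*4*(-7) = -24*(-7) = 168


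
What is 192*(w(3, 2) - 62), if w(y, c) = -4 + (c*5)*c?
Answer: -8832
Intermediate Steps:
w(y, c) = -4 + 5*c² (w(y, c) = -4 + (5*c)*c = -4 + 5*c²)
192*(w(3, 2) - 62) = 192*((-4 + 5*2²) - 62) = 192*((-4 + 5*4) - 62) = 192*((-4 + 20) - 62) = 192*(16 - 62) = 192*(-46) = -8832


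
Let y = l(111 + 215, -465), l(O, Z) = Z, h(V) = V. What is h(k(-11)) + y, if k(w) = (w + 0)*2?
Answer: -487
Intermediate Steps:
k(w) = 2*w (k(w) = w*2 = 2*w)
y = -465
h(k(-11)) + y = 2*(-11) - 465 = -22 - 465 = -487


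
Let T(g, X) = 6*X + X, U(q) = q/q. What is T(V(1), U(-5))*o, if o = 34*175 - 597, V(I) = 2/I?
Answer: 37471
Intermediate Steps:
o = 5353 (o = 5950 - 597 = 5353)
U(q) = 1
T(g, X) = 7*X
T(V(1), U(-5))*o = (7*1)*5353 = 7*5353 = 37471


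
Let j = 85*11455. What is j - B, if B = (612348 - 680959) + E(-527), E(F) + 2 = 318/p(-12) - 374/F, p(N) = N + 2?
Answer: 161559459/155 ≈ 1.0423e+6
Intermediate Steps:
p(N) = 2 + N
E(F) = -169/5 - 374/F (E(F) = -2 + (318/(2 - 12) - 374/F) = -2 + (318/(-10) - 374/F) = -2 + (318*(-⅒) - 374/F) = -2 + (-159/5 - 374/F) = -169/5 - 374/F)
j = 973675
B = -10639834/155 (B = (612348 - 680959) + (-169/5 - 374/(-527)) = -68611 + (-169/5 - 374*(-1/527)) = -68611 + (-169/5 + 22/31) = -68611 - 5129/155 = -10639834/155 ≈ -68644.)
j - B = 973675 - 1*(-10639834/155) = 973675 + 10639834/155 = 161559459/155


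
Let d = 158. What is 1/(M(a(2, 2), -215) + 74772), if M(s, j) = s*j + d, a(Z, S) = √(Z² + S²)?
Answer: 7493/561413510 + 43*√2/561413510 ≈ 1.3455e-5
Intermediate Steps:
a(Z, S) = √(S² + Z²)
M(s, j) = 158 + j*s (M(s, j) = s*j + 158 = j*s + 158 = 158 + j*s)
1/(M(a(2, 2), -215) + 74772) = 1/((158 - 215*√(2² + 2²)) + 74772) = 1/((158 - 215*√(4 + 4)) + 74772) = 1/((158 - 430*√2) + 74772) = 1/(74930 - 430*√2)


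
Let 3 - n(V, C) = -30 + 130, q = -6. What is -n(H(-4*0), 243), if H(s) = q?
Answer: 97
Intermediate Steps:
H(s) = -6
n(V, C) = -97 (n(V, C) = 3 - (-30 + 130) = 3 - 1*100 = 3 - 100 = -97)
-n(H(-4*0), 243) = -1*(-97) = 97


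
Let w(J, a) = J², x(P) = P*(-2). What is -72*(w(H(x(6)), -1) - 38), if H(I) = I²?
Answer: -1490256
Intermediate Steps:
x(P) = -2*P
-72*(w(H(x(6)), -1) - 38) = -72*(((-2*6)²)² - 38) = -72*(((-12)²)² - 38) = -72*(144² - 38) = -72*(20736 - 38) = -72*20698 = -1490256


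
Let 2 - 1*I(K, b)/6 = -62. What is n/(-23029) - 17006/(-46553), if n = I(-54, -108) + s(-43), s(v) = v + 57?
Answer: 373103080/1072069037 ≈ 0.34802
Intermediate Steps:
I(K, b) = 384 (I(K, b) = 12 - 6*(-62) = 12 + 372 = 384)
s(v) = 57 + v
n = 398 (n = 384 + (57 - 43) = 384 + 14 = 398)
n/(-23029) - 17006/(-46553) = 398/(-23029) - 17006/(-46553) = 398*(-1/23029) - 17006*(-1/46553) = -398/23029 + 17006/46553 = 373103080/1072069037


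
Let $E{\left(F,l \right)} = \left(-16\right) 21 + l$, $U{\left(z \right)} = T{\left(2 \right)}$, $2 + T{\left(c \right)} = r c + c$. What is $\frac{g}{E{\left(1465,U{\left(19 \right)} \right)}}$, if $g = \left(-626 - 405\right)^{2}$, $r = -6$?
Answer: $- \frac{1062961}{348} \approx -3054.5$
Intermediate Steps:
$g = 1062961$ ($g = \left(-1031\right)^{2} = 1062961$)
$T{\left(c \right)} = -2 - 5 c$ ($T{\left(c \right)} = -2 + \left(- 6 c + c\right) = -2 - 5 c$)
$U{\left(z \right)} = -12$ ($U{\left(z \right)} = -2 - 10 = -12$)
$E{\left(F,l \right)} = -336 + l$
$\frac{g}{E{\left(1465,U{\left(19 \right)} \right)}} = \frac{1062961}{-336 - 12} = \frac{1062961}{-348} = 1062961 \left(- \frac{1}{348}\right) = - \frac{1062961}{348}$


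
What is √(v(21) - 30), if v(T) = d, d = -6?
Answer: 6*I ≈ 6.0*I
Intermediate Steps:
v(T) = -6
√(v(21) - 30) = √(-6 - 30) = √(-36) = 6*I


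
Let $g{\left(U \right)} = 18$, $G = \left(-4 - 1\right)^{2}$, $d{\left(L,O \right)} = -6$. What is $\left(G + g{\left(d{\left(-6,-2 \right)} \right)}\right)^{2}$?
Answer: $1849$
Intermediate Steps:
$G = 25$ ($G = \left(-5\right)^{2} = 25$)
$\left(G + g{\left(d{\left(-6,-2 \right)} \right)}\right)^{2} = \left(25 + 18\right)^{2} = 43^{2} = 1849$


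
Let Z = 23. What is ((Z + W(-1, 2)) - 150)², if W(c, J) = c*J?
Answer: 16641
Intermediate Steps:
W(c, J) = J*c
((Z + W(-1, 2)) - 150)² = ((23 + 2*(-1)) - 150)² = ((23 - 2) - 150)² = (21 - 150)² = (-129)² = 16641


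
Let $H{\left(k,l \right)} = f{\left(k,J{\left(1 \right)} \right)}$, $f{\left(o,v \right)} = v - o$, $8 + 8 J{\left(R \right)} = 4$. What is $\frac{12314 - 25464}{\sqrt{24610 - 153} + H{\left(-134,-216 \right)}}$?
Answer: $\frac{7022100}{26539} - \frac{52600 \sqrt{24457}}{26539} \approx -45.362$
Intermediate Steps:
$J{\left(R \right)} = - \frac{1}{2}$ ($J{\left(R \right)} = -1 + \frac{1}{8} \cdot 4 = -1 + \frac{1}{2} = - \frac{1}{2}$)
$H{\left(k,l \right)} = - \frac{1}{2} - k$
$\frac{12314 - 25464}{\sqrt{24610 - 153} + H{\left(-134,-216 \right)}} = \frac{12314 - 25464}{\sqrt{24610 - 153} - - \frac{267}{2}} = \frac{12314 - 25464}{\sqrt{24457} + \left(- \frac{1}{2} + 134\right)} = - \frac{13150}{\sqrt{24457} + \frac{267}{2}} = - \frac{13150}{\frac{267}{2} + \sqrt{24457}}$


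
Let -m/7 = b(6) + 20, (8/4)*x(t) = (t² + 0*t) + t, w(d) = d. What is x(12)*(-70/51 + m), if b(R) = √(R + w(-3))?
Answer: -187460/17 - 546*√3 ≈ -11973.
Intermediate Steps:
b(R) = √(-3 + R) (b(R) = √(R - 3) = √(-3 + R))
x(t) = t/2 + t²/2 (x(t) = ((t² + 0*t) + t)/2 = ((t² + 0) + t)/2 = (t² + t)/2 = (t + t²)/2 = t/2 + t²/2)
m = -140 - 7*√3 (m = -7*(√(-3 + 6) + 20) = -7*(√3 + 20) = -7*(20 + √3) = -140 - 7*√3 ≈ -152.12)
x(12)*(-70/51 + m) = ((½)*12*(1 + 12))*(-70/51 + (-140 - 7*√3)) = ((½)*12*13)*(-70*1/51 + (-140 - 7*√3)) = 78*(-70/51 + (-140 - 7*√3)) = 78*(-7210/51 - 7*√3) = -187460/17 - 546*√3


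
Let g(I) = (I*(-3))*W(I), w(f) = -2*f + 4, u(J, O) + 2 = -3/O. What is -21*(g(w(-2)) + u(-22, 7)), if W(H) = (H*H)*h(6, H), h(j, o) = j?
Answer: 193587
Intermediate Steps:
W(H) = 6*H² (W(H) = (H*H)*6 = H²*6 = 6*H²)
u(J, O) = -2 - 3/O
w(f) = 4 - 2*f
g(I) = -18*I³ (g(I) = (I*(-3))*(6*I²) = (-3*I)*(6*I²) = -18*I³)
-21*(g(w(-2)) + u(-22, 7)) = -21*(-18*(4 - 2*(-2))³ + (-2 - 3/7)) = -21*(-18*(4 + 4)³ + (-2 - 3*⅐)) = -21*(-18*8³ + (-2 - 3/7)) = -21*(-18*512 - 17/7) = -21*(-9216 - 17/7) = -21*(-64529/7) = 193587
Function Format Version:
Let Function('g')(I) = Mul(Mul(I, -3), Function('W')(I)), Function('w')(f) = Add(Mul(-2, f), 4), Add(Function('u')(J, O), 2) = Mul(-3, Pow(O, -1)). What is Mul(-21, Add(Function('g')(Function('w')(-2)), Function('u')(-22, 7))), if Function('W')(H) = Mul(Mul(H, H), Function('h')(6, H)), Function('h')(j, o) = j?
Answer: 193587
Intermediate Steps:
Function('W')(H) = Mul(6, Pow(H, 2)) (Function('W')(H) = Mul(Mul(H, H), 6) = Mul(Pow(H, 2), 6) = Mul(6, Pow(H, 2)))
Function('u')(J, O) = Add(-2, Mul(-3, Pow(O, -1)))
Function('w')(f) = Add(4, Mul(-2, f))
Function('g')(I) = Mul(-18, Pow(I, 3)) (Function('g')(I) = Mul(Mul(I, -3), Mul(6, Pow(I, 2))) = Mul(Mul(-3, I), Mul(6, Pow(I, 2))) = Mul(-18, Pow(I, 3)))
Mul(-21, Add(Function('g')(Function('w')(-2)), Function('u')(-22, 7))) = Mul(-21, Add(Mul(-18, Pow(Add(4, Mul(-2, -2)), 3)), Add(-2, Mul(-3, Pow(7, -1))))) = Mul(-21, Add(Mul(-18, Pow(Add(4, 4), 3)), Add(-2, Mul(-3, Rational(1, 7))))) = Mul(-21, Add(Mul(-18, Pow(8, 3)), Add(-2, Rational(-3, 7)))) = Mul(-21, Add(Mul(-18, 512), Rational(-17, 7))) = Mul(-21, Add(-9216, Rational(-17, 7))) = Mul(-21, Rational(-64529, 7)) = 193587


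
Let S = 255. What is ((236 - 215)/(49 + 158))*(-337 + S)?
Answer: -574/69 ≈ -8.3188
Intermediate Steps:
((236 - 215)/(49 + 158))*(-337 + S) = ((236 - 215)/(49 + 158))*(-337 + 255) = (21/207)*(-82) = (21*(1/207))*(-82) = (7/69)*(-82) = -574/69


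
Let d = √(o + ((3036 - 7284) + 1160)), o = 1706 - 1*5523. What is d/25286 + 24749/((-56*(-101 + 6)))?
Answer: 24749/5320 + I*√6905/25286 ≈ 4.6521 + 0.0032863*I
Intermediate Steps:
o = -3817 (o = 1706 - 5523 = -3817)
d = I*√6905 (d = √(-3817 + ((3036 - 7284) + 1160)) = √(-3817 + (-4248 + 1160)) = √(-3817 - 3088) = √(-6905) = I*√6905 ≈ 83.096*I)
d/25286 + 24749/((-56*(-101 + 6))) = (I*√6905)/25286 + 24749/((-56*(-101 + 6))) = (I*√6905)*(1/25286) + 24749/((-56*(-95))) = I*√6905/25286 + 24749/5320 = 24749/5320 + I*√6905/25286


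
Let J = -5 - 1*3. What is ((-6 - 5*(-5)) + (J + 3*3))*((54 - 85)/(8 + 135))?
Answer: -620/143 ≈ -4.3357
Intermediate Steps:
J = -8 (J = -5 - 3 = -8)
((-6 - 5*(-5)) + (J + 3*3))*((54 - 85)/(8 + 135)) = ((-6 - 5*(-5)) + (-8 + 3*3))*((54 - 85)/(8 + 135)) = ((-6 + 25) + (-8 + 9))*(-31/143) = (19 + 1)*(-31*1/143) = 20*(-31/143) = -620/143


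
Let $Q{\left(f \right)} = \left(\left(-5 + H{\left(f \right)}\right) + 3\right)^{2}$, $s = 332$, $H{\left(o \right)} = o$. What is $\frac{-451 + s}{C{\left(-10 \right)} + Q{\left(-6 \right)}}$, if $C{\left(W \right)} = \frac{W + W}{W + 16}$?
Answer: $- \frac{51}{26} \approx -1.9615$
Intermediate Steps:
$C{\left(W \right)} = \frac{2 W}{16 + W}$
$Q{\left(f \right)} = \left(-2 + f\right)^{2}$ ($Q{\left(f \right)} = \left(\left(-5 + f\right) + 3\right)^{2} = \left(-2 + f\right)^{2}$)
$\frac{-451 + s}{C{\left(-10 \right)} + Q{\left(-6 \right)}} = \frac{-451 + 332}{2 \left(-10\right) \frac{1}{16 - 10} + \left(-2 - 6\right)^{2}} = - \frac{119}{2 \left(-10\right) \frac{1}{6} + \left(-8\right)^{2}} = - \frac{119}{2 \left(-10\right) \frac{1}{6} + 64} = - \frac{119}{- \frac{10}{3} + 64} = - \frac{119}{\frac{182}{3}} = \left(-119\right) \frac{3}{182} = - \frac{51}{26}$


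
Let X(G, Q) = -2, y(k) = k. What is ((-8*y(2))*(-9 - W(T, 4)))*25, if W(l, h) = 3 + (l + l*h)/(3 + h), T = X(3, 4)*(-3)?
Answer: 45600/7 ≈ 6514.3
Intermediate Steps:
T = 6 (T = -2*(-3) = 6)
W(l, h) = 3 + (l + h*l)/(3 + h)
((-8*y(2))*(-9 - W(T, 4)))*25 = ((-8*2)*(-9 - (9 + 6 + 3*4 + 4*6)/(3 + 4)))*25 = -16*(-9 - (9 + 6 + 12 + 24)/7)*25 = -16*(-9 - 51/7)*25 = -16*(-114/7)*25 = (1824/7)*25 = 45600/7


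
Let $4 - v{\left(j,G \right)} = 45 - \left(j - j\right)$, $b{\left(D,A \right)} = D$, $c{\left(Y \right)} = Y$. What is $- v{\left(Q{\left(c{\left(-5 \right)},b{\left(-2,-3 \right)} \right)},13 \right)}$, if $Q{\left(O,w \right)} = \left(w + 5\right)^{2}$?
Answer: $41$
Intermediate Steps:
$Q{\left(O,w \right)} = \left(5 + w\right)^{2}$
$v{\left(j,G \right)} = -41$ ($v{\left(j,G \right)} = 4 - \left(45 - \left(j - j\right)\right) = 4 - \left(45 - 0\right) = 4 - \left(45 + 0\right) = 4 - 45 = -41$)
$- v{\left(Q{\left(c{\left(-5 \right)},b{\left(-2,-3 \right)} \right)},13 \right)} = \left(-1\right) \left(-41\right) = 41$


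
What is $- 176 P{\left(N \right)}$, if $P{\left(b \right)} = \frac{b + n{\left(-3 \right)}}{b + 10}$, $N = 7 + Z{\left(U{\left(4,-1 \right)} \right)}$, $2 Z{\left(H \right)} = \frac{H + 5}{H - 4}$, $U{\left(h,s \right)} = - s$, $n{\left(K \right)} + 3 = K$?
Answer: $0$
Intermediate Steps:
$n{\left(K \right)} = -3 + K$
$Z{\left(H \right)} = \frac{5 + H}{2 \left(-4 + H\right)}$ ($Z{\left(H \right)} = \frac{\left(H + 5\right) \frac{1}{H - 4}}{2} = \frac{\left(5 + H\right) \frac{1}{-4 + H}}{2} = \frac{\frac{1}{-4 + H} \left(5 + H\right)}{2} = \frac{5 + H}{2 \left(-4 + H\right)}$)
$N = 6$ ($N = 7 + \frac{5 - -1}{2 \left(-4 - -1\right)} = 7 + \frac{5 + 1}{2 \left(-4 + 1\right)} = 7 + \frac{1}{2} \frac{1}{-3} \cdot 6 = 7 + \frac{1}{2} \left(- \frac{1}{3}\right) 6 = 7 - 1 = 6$)
$P{\left(b \right)} = \frac{-6 + b}{10 + b}$ ($P{\left(b \right)} = \frac{b - 6}{b + 10} = \frac{b - 6}{10 + b} = \frac{-6 + b}{10 + b}$)
$- 176 P{\left(N \right)} = - 176 \frac{-6 + 6}{10 + 6} = - 176 \cdot \frac{1}{16} \cdot 0 = \left(-176\right) 0 = 0$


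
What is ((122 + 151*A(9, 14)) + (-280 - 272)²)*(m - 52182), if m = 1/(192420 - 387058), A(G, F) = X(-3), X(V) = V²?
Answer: -3109798606823645/194638 ≈ -1.5977e+10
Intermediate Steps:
A(G, F) = 9 (A(G, F) = (-3)² = 9)
m = -1/194638 (m = 1/(-194638) = -1/194638 ≈ -5.1377e-6)
((122 + 151*A(9, 14)) + (-280 - 272)²)*(m - 52182) = ((122 + 151*9) + (-280 - 272)²)*(-1/194638 - 52182) = ((122 + 1359) + (-552)²)*(-10156600117/194638) = (1481 + 304704)*(-10156600117/194638) = 306185*(-10156600117/194638) = -3109798606823645/194638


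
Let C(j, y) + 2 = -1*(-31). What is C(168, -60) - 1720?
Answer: -1691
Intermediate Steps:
C(j, y) = 29 (C(j, y) = -2 - 1*(-31) = -2 + 31 = 29)
C(168, -60) - 1720 = 29 - 1720 = -1691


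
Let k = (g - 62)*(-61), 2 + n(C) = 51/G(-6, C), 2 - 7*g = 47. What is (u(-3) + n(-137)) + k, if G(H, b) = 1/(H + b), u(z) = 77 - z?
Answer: -21286/7 ≈ -3040.9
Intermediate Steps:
g = -45/7 (g = 2/7 - ⅐*47 = 2/7 - 47/7 = -45/7 ≈ -6.4286)
n(C) = -308 + 51*C (n(C) = -2 + 51/(1/(-6 + C)) = -2 + 51*(-6 + C) = -2 + (-306 + 51*C) = -308 + 51*C)
k = 29219/7 (k = (-45/7 - 62)*(-61) = -479/7*(-61) = 29219/7 ≈ 4174.1)
(u(-3) + n(-137)) + k = ((77 - 1*(-3)) + (-308 + 51*(-137))) + 29219/7 = ((77 + 3) + (-308 - 6987)) + 29219/7 = (80 - 7295) + 29219/7 = -7215 + 29219/7 = -21286/7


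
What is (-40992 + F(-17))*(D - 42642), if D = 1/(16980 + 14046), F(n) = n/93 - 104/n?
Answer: 85729728752777579/49052106 ≈ 1.7477e+9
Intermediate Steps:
F(n) = -104/n + n/93 (F(n) = n*(1/93) - 104/n = n/93 - 104/n = -104/n + n/93)
D = 1/31026 ≈ 3.2231e-5
(-40992 + F(-17))*(D - 42642) = (-40992 + (-104/(-17) + (1/93)*(-17)))*(1/31026 - 42642) = (-40992 + (-104*(-1/17) - 17/93))*(-1323010691/31026) = (-40992 + (104/17 - 17/93))*(-1323010691/31026) = (-40992 + 9383/1581)*(-1323010691/31026) = -64798969/1581*(-1323010691/31026) = 85729728752777579/49052106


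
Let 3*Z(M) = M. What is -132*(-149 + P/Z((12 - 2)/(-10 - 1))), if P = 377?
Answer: 919446/5 ≈ 1.8389e+5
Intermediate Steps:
Z(M) = M/3
-132*(-149 + P/Z((12 - 2)/(-10 - 1))) = -132*(-149 + 377/((((12 - 2)/(-10 - 1))/3))) = -132*(-149 + 377/(((10/(-11))/3))) = -132*(-149 + 377/(((10*(-1/11))/3))) = -132*(-149 + 377/(((1/3)*(-10/11)))) = -132*(-149 + 377/(-10/33)) = -132*(-149 + 377*(-33/10)) = -132*(-149 - 12441/10) = -132*(-13931/10) = 919446/5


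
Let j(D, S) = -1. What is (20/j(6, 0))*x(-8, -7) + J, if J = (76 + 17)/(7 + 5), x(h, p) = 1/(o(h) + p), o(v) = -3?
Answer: 39/4 ≈ 9.7500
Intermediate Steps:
x(h, p) = 1/(-3 + p)
J = 31/4 (J = 93/12 = 93*(1/12) = 31/4 ≈ 7.7500)
(20/j(6, 0))*x(-8, -7) + J = (20/(-1))/(-3 - 7) + 31/4 = (20*(-1))/(-10) + 31/4 = -20*(-⅒) + 31/4 = 2 + 31/4 = 39/4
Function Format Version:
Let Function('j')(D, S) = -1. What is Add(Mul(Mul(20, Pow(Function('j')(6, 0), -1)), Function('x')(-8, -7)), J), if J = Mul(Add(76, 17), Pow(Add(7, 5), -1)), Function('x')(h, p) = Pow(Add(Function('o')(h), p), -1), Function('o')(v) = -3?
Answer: Rational(39, 4) ≈ 9.7500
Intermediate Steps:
Function('x')(h, p) = Pow(Add(-3, p), -1)
J = Rational(31, 4) (J = Mul(93, Pow(12, -1)) = Mul(93, Rational(1, 12)) = Rational(31, 4) ≈ 7.7500)
Add(Mul(Mul(20, Pow(Function('j')(6, 0), -1)), Function('x')(-8, -7)), J) = Add(Mul(Mul(20, Pow(-1, -1)), Pow(Add(-3, -7), -1)), Rational(31, 4)) = Add(Mul(Mul(20, -1), Pow(-10, -1)), Rational(31, 4)) = Add(Mul(-20, Rational(-1, 10)), Rational(31, 4)) = Add(2, Rational(31, 4)) = Rational(39, 4)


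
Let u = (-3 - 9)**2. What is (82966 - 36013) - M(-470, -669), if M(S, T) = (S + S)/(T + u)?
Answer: 4929877/105 ≈ 46951.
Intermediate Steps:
u = 144 (u = (-12)**2 = 144)
M(S, T) = 2*S/(144 + T) (M(S, T) = (S + S)/(T + 144) = (2*S)/(144 + T) = 2*S/(144 + T))
(82966 - 36013) - M(-470, -669) = (82966 - 36013) - 2*(-470)/(144 - 669) = 46953 - 2*(-470)/(-525) = 46953 - 2*(-470)*(-1)/525 = 46953 - 1*188/105 = 46953 - 188/105 = 4929877/105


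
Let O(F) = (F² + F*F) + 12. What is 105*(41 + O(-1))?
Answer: 5775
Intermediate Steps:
O(F) = 12 + 2*F² (O(F) = (F² + F²) + 12 = 2*F² + 12 = 12 + 2*F²)
105*(41 + O(-1)) = 105*(41 + (12 + 2*(-1)²)) = 105*(41 + (12 + 2*1)) = 105*(41 + (12 + 2)) = 105*(41 + 14) = 105*55 = 5775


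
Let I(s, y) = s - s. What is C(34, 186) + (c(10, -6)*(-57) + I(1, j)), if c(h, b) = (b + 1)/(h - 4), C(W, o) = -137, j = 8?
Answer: -179/2 ≈ -89.500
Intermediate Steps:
I(s, y) = 0
c(h, b) = (1 + b)/(-4 + h)
C(34, 186) + (c(10, -6)*(-57) + I(1, j)) = -137 + (((1 - 6)/(-4 + 10))*(-57) + 0) = -137 + ((-5/6)*(-57) + 0) = -137 + (((⅙)*(-5))*(-57) + 0) = -137 + (-⅚*(-57) + 0) = -137 + (95/2 + 0) = -137 + 95/2 = -179/2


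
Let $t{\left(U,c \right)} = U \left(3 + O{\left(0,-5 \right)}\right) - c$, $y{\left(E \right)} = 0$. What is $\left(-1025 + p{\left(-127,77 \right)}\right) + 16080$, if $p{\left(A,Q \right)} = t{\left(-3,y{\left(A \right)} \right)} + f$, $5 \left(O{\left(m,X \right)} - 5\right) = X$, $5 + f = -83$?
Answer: $14946$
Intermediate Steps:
$f = -88$ ($f = -5 - 83 = -88$)
$O{\left(m,X \right)} = 5 + \frac{X}{5}$
$t{\left(U,c \right)} = - c + 7 U$ ($t{\left(U,c \right)} = U \left(3 + \left(5 + \frac{1}{5} \left(-5\right)\right)\right) - c = U \left(3 + \left(5 - 1\right)\right) - c = U \left(3 + 4\right) - c = U 7 - c = 7 U - c = - c + 7 U$)
$p{\left(A,Q \right)} = -109$ ($p{\left(A,Q \right)} = \left(\left(-1\right) 0 + 7 \left(-3\right)\right) - 88 = \left(0 - 21\right) - 88 = -21 - 88 = -109$)
$\left(-1025 + p{\left(-127,77 \right)}\right) + 16080 = \left(-1025 - 109\right) + 16080 = -1134 + 16080 = 14946$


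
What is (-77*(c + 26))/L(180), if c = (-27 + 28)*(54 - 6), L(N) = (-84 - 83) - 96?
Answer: 5698/263 ≈ 21.665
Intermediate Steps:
L(N) = -263 (L(N) = -167 - 96 = -263)
c = 48 (c = 1*48 = 48)
(-77*(c + 26))/L(180) = -77*(48 + 26)/(-263) = -77*74*(-1/263) = -5698*(-1/263) = 5698/263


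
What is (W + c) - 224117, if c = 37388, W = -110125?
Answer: -296854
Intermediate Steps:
(W + c) - 224117 = (-110125 + 37388) - 224117 = -72737 - 224117 = -296854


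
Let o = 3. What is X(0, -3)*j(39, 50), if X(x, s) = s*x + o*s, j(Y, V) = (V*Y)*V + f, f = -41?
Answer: -877131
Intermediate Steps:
j(Y, V) = -41 + Y*V² (j(Y, V) = (V*Y)*V - 41 = Y*V² - 41 = -41 + Y*V²)
X(x, s) = 3*s + s*x (X(x, s) = s*x + 3*s = 3*s + s*x)
X(0, -3)*j(39, 50) = (-3*(3 + 0))*(-41 + 39*50²) = (-3*3)*(-41 + 39*2500) = -9*(-41 + 97500) = -9*97459 = -877131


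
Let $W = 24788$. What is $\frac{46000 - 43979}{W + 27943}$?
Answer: $\frac{2021}{52731} \approx 0.038327$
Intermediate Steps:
$\frac{46000 - 43979}{W + 27943} = \frac{46000 - 43979}{24788 + 27943} = \frac{2021}{52731}$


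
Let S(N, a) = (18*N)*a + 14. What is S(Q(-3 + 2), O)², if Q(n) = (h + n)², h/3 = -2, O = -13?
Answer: 131148304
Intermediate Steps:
h = -6 (h = 3*(-2) = -6)
Q(n) = (-6 + n)²
S(N, a) = 14 + 18*N*a (S(N, a) = 18*N*a + 14 = 14 + 18*N*a)
S(Q(-3 + 2), O)² = (14 + 18*(-6 + (-3 + 2))²*(-13))² = (14 + 18*(-6 - 1)²*(-13))² = (14 + 18*(-7)²*(-13))² = (14 + 18*49*(-13))² = (14 - 11466)² = (-11452)² = 131148304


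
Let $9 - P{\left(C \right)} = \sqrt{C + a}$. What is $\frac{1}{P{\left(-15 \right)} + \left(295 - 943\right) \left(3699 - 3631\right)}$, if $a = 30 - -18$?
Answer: $- \frac{1335}{58813424} + \frac{\sqrt{33}}{1940842992} \approx -2.2696 \cdot 10^{-5}$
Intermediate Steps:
$a = 48$ ($a = 30 + 18 = 48$)
$P{\left(C \right)} = 9 - \sqrt{48 + C}$ ($P{\left(C \right)} = 9 - \sqrt{C + 48} = 9 - \sqrt{48 + C}$)
$\frac{1}{P{\left(-15 \right)} + \left(295 - 943\right) \left(3699 - 3631\right)} = \frac{1}{\left(9 - \sqrt{48 - 15}\right) + \left(295 - 943\right) \left(3699 - 3631\right)} = \frac{1}{\left(9 - \sqrt{33}\right) - 44064} = \frac{1}{-44055 - \sqrt{33}}$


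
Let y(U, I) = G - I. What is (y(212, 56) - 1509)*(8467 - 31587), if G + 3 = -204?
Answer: 40968640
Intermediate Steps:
G = -207 (G = -3 - 204 = -207)
y(U, I) = -207 - I
(y(212, 56) - 1509)*(8467 - 31587) = ((-207 - 1*56) - 1509)*(8467 - 31587) = ((-207 - 56) - 1509)*(-23120) = (-263 - 1509)*(-23120) = -1772*(-23120) = 40968640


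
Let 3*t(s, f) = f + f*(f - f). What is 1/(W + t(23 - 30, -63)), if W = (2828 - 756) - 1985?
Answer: 1/66 ≈ 0.015152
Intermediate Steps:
t(s, f) = f/3 (t(s, f) = (f + f*(f - f))/3 = (f + f*0)/3 = (f + 0)/3 = f/3)
W = 87 (W = 2072 - 1985 = 87)
1/(W + t(23 - 30, -63)) = 1/(87 + (⅓)*(-63)) = 1/(87 - 21) = 1/66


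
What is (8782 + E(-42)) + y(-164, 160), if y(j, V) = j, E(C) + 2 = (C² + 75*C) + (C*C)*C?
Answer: -66858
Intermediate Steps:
E(C) = -2 + C² + C³ + 75*C (E(C) = -2 + ((C² + 75*C) + (C*C)*C) = -2 + ((C² + 75*C) + C²*C) = -2 + ((C² + 75*C) + C³) = -2 + (C² + C³ + 75*C) = -2 + C² + C³ + 75*C)
(8782 + E(-42)) + y(-164, 160) = (8782 + (-2 + (-42)² + (-42)³ + 75*(-42))) - 164 = (8782 + (-2 + 1764 - 74088 - 3150)) - 164 = (8782 - 75476) - 164 = -66694 - 164 = -66858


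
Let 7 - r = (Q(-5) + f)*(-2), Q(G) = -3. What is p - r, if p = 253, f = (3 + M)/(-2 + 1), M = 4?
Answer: 266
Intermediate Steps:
f = -7 (f = (3 + 4)/(-2 + 1) = 7/(-1) = 7*(-1) = -7)
r = -13 (r = 7 - (-3 - 7)*(-2) = 7 - (-10)*(-2) = 7 - 1*20 = 7 - 20 = -13)
p - r = 253 - 1*(-13) = 253 + 13 = 266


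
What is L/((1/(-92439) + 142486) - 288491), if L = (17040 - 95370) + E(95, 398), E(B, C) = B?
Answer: 7231965165/13496556196 ≈ 0.53584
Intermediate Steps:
L = -78235 (L = (17040 - 95370) + 95 = -78330 + 95 = -78235)
L/((1/(-92439) + 142486) - 288491) = -78235/((1/(-92439) + 142486) - 288491) = -78235/((-1/92439 + 142486) - 288491) = -78235/(13171263353/92439 - 288491) = -78235/(-13496556196/92439) = -78235*(-92439/13496556196) = 7231965165/13496556196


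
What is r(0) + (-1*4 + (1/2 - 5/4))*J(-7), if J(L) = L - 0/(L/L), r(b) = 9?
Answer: 169/4 ≈ 42.250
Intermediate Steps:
J(L) = L (J(L) = L - 0/1 = L - 0 = L - 1*0 = L + 0 = L)
r(0) + (-1*4 + (1/2 - 5/4))*J(-7) = 9 + (-1*4 + (1/2 - 5/4))*(-7) = 9 + (-4 + (1*(½) - 5*¼))*(-7) = 9 + (-4 + (½ - 5/4))*(-7) = 9 + (-4 - ¾)*(-7) = 9 - 19/4*(-7) = 9 + 133/4 = 169/4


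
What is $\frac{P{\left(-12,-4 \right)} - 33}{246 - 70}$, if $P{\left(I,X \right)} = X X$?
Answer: $- \frac{17}{176} \approx -0.096591$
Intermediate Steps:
$P{\left(I,X \right)} = X^{2}$
$\frac{P{\left(-12,-4 \right)} - 33}{246 - 70} = \frac{\left(-4\right)^{2} - 33}{246 - 70} = \frac{16 - 33}{176} = \left(-17\right) \frac{1}{176} = - \frac{17}{176}$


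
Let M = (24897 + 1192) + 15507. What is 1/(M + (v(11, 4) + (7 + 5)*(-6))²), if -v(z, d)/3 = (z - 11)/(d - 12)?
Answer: 1/46780 ≈ 2.1377e-5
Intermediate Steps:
v(z, d) = -3*(-11 + z)/(-12 + d) (v(z, d) = -3*(z - 11)/(d - 12) = -3*(-11 + z)/(-12 + d))
M = 41596 (M = 26089 + 15507 = 41596)
1/(M + (v(11, 4) + (7 + 5)*(-6))²) = 1/(41596 + (3*(11 - 1*11)/(-12 + 4) + (7 + 5)*(-6))²) = 1/(41596 + (3*(11 - 11)/(-8) + 12*(-6))²) = 1/(41596 + (3*(-⅛)*0 - 72)²) = 1/(41596 + (0 - 72)²) = 1/(41596 + (-72)²) = 1/(41596 + 5184) = 1/46780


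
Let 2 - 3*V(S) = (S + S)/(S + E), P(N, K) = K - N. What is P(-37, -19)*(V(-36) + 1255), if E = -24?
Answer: 112974/5 ≈ 22595.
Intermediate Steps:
V(S) = ⅔ - 2*S/(3*(-24 + S)) (V(S) = ⅔ - (S + S)/(3*(S - 24)) = ⅔ - 2*S/(3*(-24 + S)))
P(-37, -19)*(V(-36) + 1255) = (-19 - 1*(-37))*(-16/(-24 - 36) + 1255) = (-19 + 37)*(-16/(-60) + 1255) = 18*(-16*(-1/60) + 1255) = 18*(4/15 + 1255) = 18*(18829/15) = 112974/5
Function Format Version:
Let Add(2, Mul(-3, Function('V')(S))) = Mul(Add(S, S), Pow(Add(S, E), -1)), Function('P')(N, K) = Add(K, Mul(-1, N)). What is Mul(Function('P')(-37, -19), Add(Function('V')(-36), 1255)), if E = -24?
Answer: Rational(112974, 5) ≈ 22595.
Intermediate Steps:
Function('V')(S) = Add(Rational(2, 3), Mul(Rational(-2, 3), S, Pow(Add(-24, S), -1))) (Function('V')(S) = Add(Rational(2, 3), Mul(Rational(-1, 3), Mul(Add(S, S), Pow(Add(S, -24), -1)))) = Add(Rational(2, 3), Mul(Rational(-1, 3), Mul(Mul(2, S), Pow(Add(-24, S), -1)))) = Add(Rational(2, 3), Mul(Rational(-1, 3), Mul(2, S, Pow(Add(-24, S), -1)))) = Add(Rational(2, 3), Mul(Rational(-2, 3), S, Pow(Add(-24, S), -1))))
Mul(Function('P')(-37, -19), Add(Function('V')(-36), 1255)) = Mul(Add(-19, Mul(-1, -37)), Add(Mul(-16, Pow(Add(-24, -36), -1)), 1255)) = Mul(Add(-19, 37), Add(Mul(-16, Pow(-60, -1)), 1255)) = Mul(18, Add(Mul(-16, Rational(-1, 60)), 1255)) = Mul(18, Add(Rational(4, 15), 1255)) = Mul(18, Rational(18829, 15)) = Rational(112974, 5)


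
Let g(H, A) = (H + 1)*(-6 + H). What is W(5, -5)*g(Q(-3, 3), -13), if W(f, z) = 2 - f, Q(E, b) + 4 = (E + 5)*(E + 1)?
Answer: -294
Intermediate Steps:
Q(E, b) = -4 + (1 + E)*(5 + E) (Q(E, b) = -4 + (E + 5)*(E + 1) = -4 + (5 + E)*(1 + E) = -4 + (1 + E)*(5 + E))
g(H, A) = (1 + H)*(-6 + H)
W(5, -5)*g(Q(-3, 3), -13) = (2 - 1*5)*(-6 + (1 + (-3)² + 6*(-3))² - 5*(1 + (-3)² + 6*(-3))) = (2 - 5)*(-6 + (1 + 9 - 18)² - 5*(1 + 9 - 18)) = -3*(-6 + (-8)² - 5*(-8)) = -3*(-6 + 64 + 40) = -3*98 = -294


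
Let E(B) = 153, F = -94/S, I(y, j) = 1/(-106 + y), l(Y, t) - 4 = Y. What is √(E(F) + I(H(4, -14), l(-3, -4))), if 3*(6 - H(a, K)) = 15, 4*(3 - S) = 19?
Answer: 8*√26355/105 ≈ 12.369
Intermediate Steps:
S = -7/4 (S = 3 - ¼*19 = 3 - 19/4 = -7/4 ≈ -1.7500)
l(Y, t) = 4 + Y
H(a, K) = 1 (H(a, K) = 6 - ⅓*15 = 6 - 5 = 1)
F = 376/7 (F = -94/(-7/4) = -94*(-4/7) = 376/7 ≈ 53.714)
√(E(F) + I(H(4, -14), l(-3, -4))) = √(153 + 1/(-106 + 1)) = √(153 + 1/(-105)) = √(153 - 1/105) = √(16064/105) = 8*√26355/105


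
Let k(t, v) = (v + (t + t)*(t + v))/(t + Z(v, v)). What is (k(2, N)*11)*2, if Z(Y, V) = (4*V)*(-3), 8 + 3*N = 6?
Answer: 154/15 ≈ 10.267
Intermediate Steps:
N = -2/3 (N = -8/3 + (1/3)*6 = -8/3 + 2 = -2/3 ≈ -0.66667)
Z(Y, V) = -12*V
k(t, v) = (v + 2*t*(t + v))/(t - 12*v) (k(t, v) = (v + (t + t)*(t + v))/(t - 12*v) = (v + (2*t)*(t + v))/(t - 12*v) = (v + 2*t*(t + v))/(t - 12*v))
(k(2, N)*11)*2 = (((-2/3 + 2*2**2 + 2*2*(-2/3))/(2 - 12*(-2/3)))*11)*2 = (((-2/3 + 2*4 - 8/3)/(2 + 8))*11)*2 = (((-2/3 + 8 - 8/3)/10)*11)*2 = (((1/10)*(14/3))*11)*2 = ((7/15)*11)*2 = (77/15)*2 = 154/15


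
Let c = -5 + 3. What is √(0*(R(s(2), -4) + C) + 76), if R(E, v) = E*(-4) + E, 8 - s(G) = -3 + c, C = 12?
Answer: 2*√19 ≈ 8.7178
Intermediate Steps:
c = -2
s(G) = 13 (s(G) = 8 - (-3 - 2) = 8 - 1*(-5) = 8 + 5 = 13)
R(E, v) = -3*E (R(E, v) = -4*E + E = -3*E)
√(0*(R(s(2), -4) + C) + 76) = √(0*(-3*13 + 12) + 76) = √(0*(-39 + 12) + 76) = √(0*(-27) + 76) = √(0 + 76) = √76 = 2*√19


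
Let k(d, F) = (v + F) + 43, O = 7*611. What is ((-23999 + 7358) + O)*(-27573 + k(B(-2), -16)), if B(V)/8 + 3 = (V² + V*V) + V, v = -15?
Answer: 340764204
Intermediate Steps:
B(V) = -24 + 8*V + 16*V² (B(V) = -24 + 8*((V² + V*V) + V) = -24 + 8*((V² + V²) + V) = -24 + 8*(2*V² + V) = -24 + 8*(V + 2*V²) = -24 + (8*V + 16*V²) = -24 + 8*V + 16*V²)
O = 4277
k(d, F) = 28 + F (k(d, F) = (-15 + F) + 43 = 28 + F)
((-23999 + 7358) + O)*(-27573 + k(B(-2), -16)) = ((-23999 + 7358) + 4277)*(-27573 + (28 - 16)) = (-16641 + 4277)*(-27573 + 12) = -12364*(-27561) = 340764204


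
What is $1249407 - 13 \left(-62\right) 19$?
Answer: $1264721$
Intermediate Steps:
$1249407 - 13 \left(-62\right) 19 = 1249407 - \left(-806\right) 19 = 1249407 - -15314 = 1249407 + 15314 = 1264721$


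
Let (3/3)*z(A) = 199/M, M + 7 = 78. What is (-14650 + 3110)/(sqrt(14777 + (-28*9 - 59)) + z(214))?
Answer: 32609732/14576701 - 11634628*sqrt(14466)/14576701 ≈ -93.762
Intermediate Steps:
M = 71 (M = -7 + 78 = 71)
z(A) = 199/71
(-14650 + 3110)/(sqrt(14777 + (-28*9 - 59)) + z(214)) = (-14650 + 3110)/(sqrt(14777 + (-28*9 - 59)) + 199/71) = -11540/(sqrt(14777 + (-252 - 59)) + 199/71) = -11540/(sqrt(14777 - 311) + 199/71) = -11540/(sqrt(14466) + 199/71) = -11540/(199/71 + sqrt(14466))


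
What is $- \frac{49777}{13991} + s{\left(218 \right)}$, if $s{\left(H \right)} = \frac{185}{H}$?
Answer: $- \frac{8263051}{3050038} \approx -2.7092$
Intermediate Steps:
$- \frac{49777}{13991} + s{\left(218 \right)} = - \frac{49777}{13991} + \frac{185}{218} = - \frac{8263051}{3050038}$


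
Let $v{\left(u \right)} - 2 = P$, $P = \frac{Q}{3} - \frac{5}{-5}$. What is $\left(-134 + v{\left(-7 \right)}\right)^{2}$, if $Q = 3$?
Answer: $16900$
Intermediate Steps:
$P = 2$ ($P = \frac{3}{3} - \frac{5}{-5} = 3 \cdot \frac{1}{3} - -1 = 1 + 1 = 2$)
$v{\left(u \right)} = 4$ ($v{\left(u \right)} = 2 + 2 = 4$)
$\left(-134 + v{\left(-7 \right)}\right)^{2} = \left(-134 + 4\right)^{2} = \left(-130\right)^{2} = 16900$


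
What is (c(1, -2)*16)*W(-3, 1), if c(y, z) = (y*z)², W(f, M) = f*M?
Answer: -192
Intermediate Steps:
W(f, M) = M*f
c(y, z) = y²*z²
(c(1, -2)*16)*W(-3, 1) = ((1²*(-2)²)*16)*(1*(-3)) = ((1*4)*16)*(-3) = (4*16)*(-3) = 64*(-3) = -192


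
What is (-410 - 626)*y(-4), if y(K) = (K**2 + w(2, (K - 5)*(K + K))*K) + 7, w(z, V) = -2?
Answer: -32116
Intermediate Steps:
y(K) = 7 + K**2 - 2*K (y(K) = (K**2 - 2*K) + 7 = 7 + K**2 - 2*K)
(-410 - 626)*y(-4) = (-410 - 626)*(7 + (-4)**2 - 2*(-4)) = -1036*(7 + 16 + 8) = -1036*31 = -32116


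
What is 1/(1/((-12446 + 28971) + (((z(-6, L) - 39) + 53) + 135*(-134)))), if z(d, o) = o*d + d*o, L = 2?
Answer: -1575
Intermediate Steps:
z(d, o) = 2*d*o (z(d, o) = d*o + d*o = 2*d*o)
1/(1/((-12446 + 28971) + (((z(-6, L) - 39) + 53) + 135*(-134)))) = 1/(1/((-12446 + 28971) + (((2*(-6)*2 - 39) + 53) + 135*(-134)))) = 1/(1/(16525 + (((-24 - 39) + 53) - 18090))) = 1/(1/(16525 + ((-63 + 53) - 18090))) = 1/(1/(16525 + (-10 - 18090))) = 1/(1/(16525 - 18100)) = 1/(1/(-1575)) = 1/(-1/1575) = -1575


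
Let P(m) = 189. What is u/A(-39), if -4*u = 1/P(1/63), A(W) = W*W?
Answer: -1/1149876 ≈ -8.6966e-7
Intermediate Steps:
A(W) = W²
u = -1/756 (u = -¼/189 = -¼*1/189 = -1/756 ≈ -0.0013228)
u/A(-39) = -1/(756*((-39)²)) = -1/756/1521 = -1/756*1/1521 = -1/1149876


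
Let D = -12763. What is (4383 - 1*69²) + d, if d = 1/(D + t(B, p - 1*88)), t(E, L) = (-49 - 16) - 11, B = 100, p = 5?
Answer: -4853143/12839 ≈ -378.00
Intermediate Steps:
t(E, L) = -76 (t(E, L) = -65 - 11 = -76)
d = -1/12839 (d = 1/(-12763 - 76) = 1/(-12839) = -1/12839 ≈ -7.7888e-5)
(4383 - 1*69²) + d = (4383 - 1*69²) - 1/12839 = (4383 - 1*4761) - 1/12839 = (4383 - 4761) - 1/12839 = -378 - 1/12839 = -4853143/12839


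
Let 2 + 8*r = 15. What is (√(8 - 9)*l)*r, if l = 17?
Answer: 221*I/8 ≈ 27.625*I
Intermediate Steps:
r = 13/8 (r = -¼ + (⅛)*15 = -¼ + 15/8 = 13/8 ≈ 1.6250)
(√(8 - 9)*l)*r = (√(8 - 9)*17)*(13/8) = (√(-1)*17)*(13/8) = (I*17)*(13/8) = (17*I)*(13/8) = 221*I/8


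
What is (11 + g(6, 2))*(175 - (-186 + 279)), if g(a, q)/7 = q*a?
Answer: 7790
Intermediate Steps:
g(a, q) = 7*a*q (g(a, q) = 7*(q*a) = 7*(a*q) = 7*a*q)
(11 + g(6, 2))*(175 - (-186 + 279)) = (11 + 7*6*2)*(175 - (-186 + 279)) = (11 + 84)*(175 - 1*93) = 95*(175 - 93) = 95*82 = 7790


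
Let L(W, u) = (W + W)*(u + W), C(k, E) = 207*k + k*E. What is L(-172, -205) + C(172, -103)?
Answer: 147576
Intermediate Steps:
C(k, E) = 207*k + E*k
L(W, u) = 2*W*(W + u) (L(W, u) = (2*W)*(W + u) = 2*W*(W + u))
L(-172, -205) + C(172, -103) = 2*(-172)*(-172 - 205) + 172*(207 - 103) = 2*(-172)*(-377) + 172*104 = 129688 + 17888 = 147576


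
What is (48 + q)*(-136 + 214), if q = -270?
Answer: -17316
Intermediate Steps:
(48 + q)*(-136 + 214) = (48 - 270)*(-136 + 214) = -222*78 = -17316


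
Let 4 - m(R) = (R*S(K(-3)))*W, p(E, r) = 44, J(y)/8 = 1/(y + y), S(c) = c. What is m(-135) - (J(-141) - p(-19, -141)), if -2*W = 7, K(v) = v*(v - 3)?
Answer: -1192433/141 ≈ -8457.0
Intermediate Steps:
K(v) = v*(-3 + v)
J(y) = 4/y (J(y) = 8/(y + y) = 8/((2*y)) = 8*(1/(2*y)) = 4/y)
W = -7/2 (W = -½*7 = -7/2 ≈ -3.5000)
m(R) = 4 + 63*R (m(R) = 4 - R*(-3*(-3 - 3))*(-7)/2 = 4 - R*(-3*(-6))*(-7)/2 = 4 - R*18*(-7)/2 = 4 - 18*R*(-7)/2 = 4 - (-63)*R = 4 + 63*R)
m(-135) - (J(-141) - p(-19, -141)) = (4 + 63*(-135)) - (4/(-141) - 1*44) = (4 - 8505) - (4*(-1/141) - 44) = -8501 - (-4/141 - 44) = -8501 - 1*(-6208/141) = -8501 + 6208/141 = -1192433/141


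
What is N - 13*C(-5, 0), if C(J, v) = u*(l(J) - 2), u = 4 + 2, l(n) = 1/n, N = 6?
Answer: 888/5 ≈ 177.60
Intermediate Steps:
l(n) = 1/n
u = 6
C(J, v) = -12 + 6/J (C(J, v) = 6*(1/J - 2) = 6*(-2 + 1/J) = -12 + 6/J)
N - 13*C(-5, 0) = 6 - 13*(-12 + 6/(-5)) = 6 - 13*(-12 + 6*(-⅕)) = 6 - 13*(-12 - 6/5) = 6 - 13*(-66/5) = 6 + 858/5 = 888/5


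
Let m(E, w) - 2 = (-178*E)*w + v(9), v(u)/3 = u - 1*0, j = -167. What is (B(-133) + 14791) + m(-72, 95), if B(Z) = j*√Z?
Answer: 1232340 - 167*I*√133 ≈ 1.2323e+6 - 1925.9*I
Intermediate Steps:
v(u) = 3*u (v(u) = 3*(u - 1*0) = 3*(u + 0) = 3*u)
B(Z) = -167*√Z
m(E, w) = 29 - 178*E*w (m(E, w) = 2 + ((-178*E)*w + 3*9) = 2 + (-178*E*w + 27) = 2 + (27 - 178*E*w) = 29 - 178*E*w)
(B(-133) + 14791) + m(-72, 95) = (-167*I*√133 + 14791) + (29 - 178*(-72)*95) = (-167*I*√133 + 14791) + (29 + 1217520) = (-167*I*√133 + 14791) + 1217549 = (14791 - 167*I*√133) + 1217549 = 1232340 - 167*I*√133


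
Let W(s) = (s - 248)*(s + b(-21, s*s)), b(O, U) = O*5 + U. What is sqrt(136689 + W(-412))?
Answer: I*sqrt(111553131) ≈ 10562.0*I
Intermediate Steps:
b(O, U) = U + 5*O (b(O, U) = 5*O + U = U + 5*O)
W(s) = (-248 + s)*(-105 + s + s**2) (W(s) = (s - 248)*(s + (s*s + 5*(-21))) = (-248 + s)*(s + (s**2 - 105)) = (-248 + s)*(s + (-105 + s**2)) = (-248 + s)*(-105 + s + s**2))
sqrt(136689 + W(-412)) = sqrt(136689 + (26040 + (-412)**3 - 353*(-412) - 247*(-412)**2)) = sqrt(136689 + (26040 - 69934528 + 145436 - 247*169744)) = sqrt(136689 + (26040 - 69934528 + 145436 - 41926768)) = sqrt(136689 - 111689820) = sqrt(-111553131) = I*sqrt(111553131)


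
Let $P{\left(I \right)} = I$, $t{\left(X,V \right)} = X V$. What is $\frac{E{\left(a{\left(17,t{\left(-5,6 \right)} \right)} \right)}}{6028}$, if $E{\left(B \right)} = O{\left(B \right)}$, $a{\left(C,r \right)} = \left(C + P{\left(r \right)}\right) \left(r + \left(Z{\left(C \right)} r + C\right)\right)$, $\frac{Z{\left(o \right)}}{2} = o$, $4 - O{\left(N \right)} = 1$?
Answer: $\frac{3}{6028} \approx 0.00049768$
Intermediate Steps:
$O{\left(N \right)} = 3$ ($O{\left(N \right)} = 4 - 1 = 3$)
$Z{\left(o \right)} = 2 o$
$t{\left(X,V \right)} = V X$
$a{\left(C,r \right)} = \left(C + r\right) \left(C + r + 2 C r\right)$ ($a{\left(C,r \right)} = \left(C + r\right) \left(r + \left(2 C r + C\right)\right) = \left(C + r\right) \left(r + \left(C + 2 C r\right)\right) = \left(C + r\right) \left(C + r + 2 C r\right)$)
$E{\left(B \right)} = 3$
$\frac{E{\left(a{\left(17,t{\left(-5,6 \right)} \right)} \right)}}{6028} = \frac{3}{6028}$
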